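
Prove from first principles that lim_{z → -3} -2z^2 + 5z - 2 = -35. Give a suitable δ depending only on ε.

Let ε > 0 be given. We want δ > 0 such that 0 < |z + 3| < δ implies |(-2z^2 + 5z - 2) + 35| < ε.
(-2z^2 + 5z - 2) + 35 = -2z^2 + 5z + 33 = (z + 3)(-2z + 11).
So |(-2z^2 + 5z - 2) + 35| = |z + 3|·|-2z + 11|.
Assume first that |z + 3| < 1, so |z| < 4. Then |-2z + 11| ≤ 2·4 + 11 = 19.
Hence |(-2z^2 + 5z - 2) + 35| ≤ 19|z + 3| < ε provided |z + 3| < ε/19.
Take δ = min(1, ε/19). Then 0 < |z + 3| < δ gives both |z + 3| < 1 and |z + 3| < ε/19, so |(-2z^2 + 5z - 2) + 35| < ε.

δ = min(1, ε/19)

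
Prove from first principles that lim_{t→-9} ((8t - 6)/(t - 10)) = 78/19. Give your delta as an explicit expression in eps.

Let eps > 0. We want delta > 0 with 0 < |t + 9| < delta ⇒ |(8t - 6)/(t - 10) − (78/19)| < eps.
Combining over a common denominator, (8t - 6)/(t - 10) − (78/19) = [(8t - 6)·(-19) − (-78)·(t - 10)] / [(-19)·(t - 10)] = -74(t + 9) / ((-19)(t - 10)).
So |(8t - 6)/(t - 10) − (78/19)| = 74|t + 9| / (19·|t − 10|).
Restrict delta ≤ 19/2. Then |t + 9| < 19/2 gives |t − 10| = |(t + 9) + (-19)| ≥ 19 − 19/2 = 19/2.
Hence |(8t - 6)/(t - 10) − (78/19)| < 74|t + 9|/(19·(19/2)) = (148/361)|t + 9|, which is < eps once |t + 9| < (361/148)eps.
Take delta = min(19/2, (361/148)eps). Then 0 < |t + 9| < delta forces both bounds, so |(8t - 6)/(t - 10) − (78/19)| < eps.

delta = min(19/2, (361/148)eps)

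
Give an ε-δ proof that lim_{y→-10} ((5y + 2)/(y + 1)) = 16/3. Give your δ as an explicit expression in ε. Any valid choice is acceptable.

δ = min(9/2, (27/2)ε)

Let ε > 0 be given. We want δ > 0 with 0 < |y + 10| < δ ⇒ |(5y + 2)/(y + 1) − (16/3)| < ε.
Combining over a common denominator, (5y + 2)/(y + 1) − (16/3) = [(5y + 2)·(-9) − (-48)·(y + 1)] / [(-9)·(y + 1)] = 3(y + 10) / ((-9)(y + 1)).
So |(5y + 2)/(y + 1) − (16/3)| = 3|y + 10| / (9·|y + 1|).
Restrict δ ≤ 9/2. Then |y + 10| < 9/2 gives |y + 1| = |(y + 10) + (-9)| ≥ 9 − 9/2 = 9/2.
Hence |(5y + 2)/(y + 1) − (16/3)| < 3|y + 10|/(9·(9/2)) = (2/27)|y + 10|, which is < ε once |y + 10| < (27/2)ε.
Take δ = min(9/2, (27/2)ε). Then 0 < |y + 10| < δ forces both bounds, so |(5y + 2)/(y + 1) − (16/3)| < ε.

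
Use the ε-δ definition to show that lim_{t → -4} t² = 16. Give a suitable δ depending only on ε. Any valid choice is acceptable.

Let ε > 0 be given. We seek δ > 0 with 0 < |t + 4| < δ ⇒ |t² − 16| < ε.
Factor: t² − 16 = (t + 4)(t - 4), so |t² − 16| = |t + 4|·|t - 4|.
Impose δ ≤ 2 so that |t| < 6; then |t - 4| ≤ 10.
Hence |t² − 16| ≤ 10|t + 4|, which is < ε once |t + 4| < ε/10.
Take δ = min(2, ε/10). If 0 < |t + 4| < δ then both bounds hold and |t² − 16| ≤ 10|t + 4| < 10·(ε/10) = ε.

δ = min(2, ε/10)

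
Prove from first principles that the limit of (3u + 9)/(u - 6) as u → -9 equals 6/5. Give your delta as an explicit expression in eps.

Fix eps > 0. We want delta > 0 with 0 < |u + 9| < delta ⇒ |(3u + 9)/(u - 6) − (6/5)| < eps.
Combining over a common denominator, (3u + 9)/(u - 6) − (6/5) = [(3u + 9)·(-15) − (-18)·(u - 6)] / [(-15)·(u - 6)] = -27(u + 9) / ((-15)(u - 6)).
So |(3u + 9)/(u - 6) − (6/5)| = 27|u + 9| / (15·|u − 6|).
Require delta ≤ 15/2, so |u − 6| ≥ |-15| − |u + 9| > 15 − 15/2 = 15/2.
Hence |(3u + 9)/(u - 6) − (6/5)| < 27|u + 9|/(15·(15/2)) = (6/25)|u + 9|, which is < eps once |u + 9| < (25/6)eps.
Take delta = min(15/2, (25/6)eps). Then 0 < |u + 9| < delta forces both bounds, so |(3u + 9)/(u - 6) − (6/5)| < eps.

delta = min(15/2, (25/6)eps)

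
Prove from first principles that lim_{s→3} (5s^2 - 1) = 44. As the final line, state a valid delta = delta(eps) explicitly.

delta = min(2, eps/40)

Suppose eps > 0. We want delta > 0 such that 0 < |s − 3| < delta implies |(5s^2 - 1) − 44| < eps.
(5s^2 - 1) − 44 = 5s^2 - 45 = (s − 3)(5s + 15).
So |(5s^2 - 1) − 44| = |s − 3|·|5s + 15|.
Assume first that |s − 3| < 2, so |s| < 5. Then |5s + 15| ≤ 5·5 + 15 = 40.
Hence |(5s^2 - 1) − 44| ≤ 40|s − 3| < eps provided |s − 3| < eps/40.
Take delta = min(2, eps/40). Then 0 < |s − 3| < delta gives both |s − 3| < 2 and |s − 3| < eps/40, so |(5s^2 - 1) − 44| < eps.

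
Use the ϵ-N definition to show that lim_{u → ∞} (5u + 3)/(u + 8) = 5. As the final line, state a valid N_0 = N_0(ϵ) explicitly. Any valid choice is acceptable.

N_0 = 37/ϵ

Let ϵ > 0. We seek N_0 > 0 such that u > N_0 implies |(5u + 3)/(u + 8) − 5| < ϵ.
(5u + 3)/(u + 8) − 5 = ((5u + 3) − 5(u + 8)) / ((u + 8)) = -37/((u + 8)).
For u > 0 we have u + 8 > u, so |(5u + 3)/(u + 8) − 5| = 37/((u + 8)) < 37/(u) = 37/u.
Thus |(5u + 3)/(u + 8) − 5| < ϵ whenever u > 37/ϵ.
Take N_0 = 37/ϵ. If u > N_0 then |(5u + 3)/(u + 8) − 5| < 37/u < ϵ.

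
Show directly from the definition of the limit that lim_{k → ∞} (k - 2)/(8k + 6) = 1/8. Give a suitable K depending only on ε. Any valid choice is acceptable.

K = (11/32)/ε

Suppose ε > 0. For k ≥ 1, |(k - 2)/(8k + 6) − (1/8)| = |-22|/(8(8k + 6)) = 22/(8(8k + 6)).
Since 8k + 6 ≥ 8k for k ≥ 1, this is ≤ 22/(8·8k) = (11/32)/k.
So |(k - 2)/(8k + 6) − (1/8)| < ε whenever k > (11/32)/ε.
Take K = (11/32)/ε. If k > K then |(k - 2)/(8k + 6) − (1/8)| ≤ (11/32)/k < ε.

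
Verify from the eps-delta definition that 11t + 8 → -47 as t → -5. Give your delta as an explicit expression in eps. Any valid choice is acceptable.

delta = eps/11

Let eps > 0. We need delta > 0 so that 0 < |t + 5| < delta implies |(11t + 8) + 47| < eps.
Since (11t + 8) + 47 = 11(t + 5), we have |(11t + 8) + 47| = 11|t + 5|.
Thus it suffices that |t + 5| < eps/11.
Take delta = eps/11. If 0 < |t + 5| < delta then |(11t + 8) + 47| = 11|t + 5| < 11·(eps/11) = eps.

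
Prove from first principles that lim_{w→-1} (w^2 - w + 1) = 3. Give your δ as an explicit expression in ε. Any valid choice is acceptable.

Suppose ε > 0. We want δ > 0 such that 0 < |w + 1| < δ implies |(w^2 - w + 1) − 3| < ε.
(w^2 - w + 1) − 3 = w^2 - w - 2 = (w + 1)(w - 2).
So |(w^2 - w + 1) − 3| = |w + 1|·|w - 2|.
Assume first that |w + 1| < 1, so |w| < 2. Then |w - 2| ≤ 2 + 2 = 4.
Hence |(w^2 - w + 1) − 3| ≤ 4|w + 1| < ε provided |w + 1| < ε/4.
Choosing δ = min(1, ε/4) ensures both conditions, hence |(w^2 - w + 1) − 3| < ε.

δ = min(1, ε/4)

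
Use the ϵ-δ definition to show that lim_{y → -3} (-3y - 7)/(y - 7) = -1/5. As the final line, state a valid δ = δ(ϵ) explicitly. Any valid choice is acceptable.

Fix ϵ > 0. We want δ > 0 with 0 < |y + 3| < δ ⇒ |(-3y - 7)/(y - 7) + 1/5| < ϵ.
Combining over a common denominator, (-3y - 7)/(y - 7) + 1/5 = [(-3y - 7)·(-10) − 2·(y - 7)] / [(-10)·(y - 7)] = 28(y + 3) / ((-10)(y - 7)).
So |(-3y - 7)/(y - 7) + 1/5| = 28|y + 3| / (10·|y − 7|).
Require δ ≤ 5, so |y − 7| ≥ |-10| − |y + 3| > 10 − 5 = 5.
Hence |(-3y - 7)/(y - 7) + 1/5| < 28|y + 3|/(10·5) = (14/25)|y + 3|, which is < ϵ once |y + 3| < (25/14)ϵ.
Take δ = min(5, (25/14)ϵ). Then 0 < |y + 3| < δ forces both bounds, so |(-3y - 7)/(y - 7) + 1/5| < ϵ.

δ = min(5, (25/14)ϵ)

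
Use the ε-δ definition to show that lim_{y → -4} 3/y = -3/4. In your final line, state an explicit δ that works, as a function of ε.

Let ε > 0. We seek δ > 0 such that 0 < |y + 4| < δ implies |3/y + 3/4| < ε.
|3/y + 3/4| = 3·|-4 − y|/(4·|y|) = 3|y + 4|/(4|y|).
Restrict δ ≤ 2. Then |y + 4| < 2 gives |y| > 2, so 4|y| > 8.
Then |3/y + 3/4| < 3|y + 4|/8, which is < ε when |y + 4| < (8/3)ε.
Take δ = min(2, (8/3)ε). Then 0 < |y + 4| < δ gives both |y + 4| < 2 and |y + 4| < (8/3)ε, so |3/y + 3/4| < ε.

δ = min(2, (8/3)ε)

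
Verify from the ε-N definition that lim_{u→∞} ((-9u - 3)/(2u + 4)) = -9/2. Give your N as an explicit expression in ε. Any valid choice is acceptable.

N = (15/2)/ε

Suppose ε > 0. We seek N > 0 such that u > N implies |(-9u - 3)/(2u + 4) + 9/2| < ε.
(-9u - 3)/(2u + 4) + 9/2 = (2(-9u - 3) − (-9)(2u + 4)) / (2(2u + 4)) = 30/(2(2u + 4)).
For u > 0 we have 2u + 4 > 2u, so |(-9u - 3)/(2u + 4) + 9/2| = 30/(2(2u + 4)) < 30/(2·2u) = (15/2)/u.
Thus |(-9u - 3)/(2u + 4) + 9/2| < ε whenever u > (15/2)/ε.
Take N = (15/2)/ε. If u > N then |(-9u - 3)/(2u + 4) + 9/2| < (15/2)/u < ε.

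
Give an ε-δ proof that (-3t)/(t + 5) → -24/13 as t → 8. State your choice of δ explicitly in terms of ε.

Let ε > 0 be given. We want δ > 0 with 0 < |t − 8| < δ ⇒ |(-3t)/(t + 5) + 24/13| < ε.
Combining over a common denominator, (-3t)/(t + 5) + 24/13 = [(-3t)·13 − (-24)·(t + 5)] / [13·(t + 5)] = -15(t − 8) / (13(t + 5)).
So |(-3t)/(t + 5) + 24/13| = 15|t − 8| / (13·|t + 5|).
Restrict δ ≤ 13/2. Then |t − 8| < 13/2 gives |t + 5| = |(t − 8) + 13| ≥ 13 − 13/2 = 13/2.
Hence |(-3t)/(t + 5) + 24/13| < 15|t − 8|/(13·(13/2)) = (30/169)|t − 8|, which is < ε once |t − 8| < (169/30)ε.
Take δ = min(13/2, (169/30)ε). Then 0 < |t − 8| < δ forces both bounds, so |(-3t)/(t + 5) + 24/13| < ε.

δ = min(13/2, (169/30)ε)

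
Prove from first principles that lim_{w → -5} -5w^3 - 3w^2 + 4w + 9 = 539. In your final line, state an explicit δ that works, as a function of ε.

δ = min(1, ε/418)

Suppose ε > 0. We want δ > 0 such that 0 < |w + 5| < δ implies |(-5w^3 - 3w^2 + 4w + 9) − 539| < ε.
(-5w^3 - 3w^2 + 4w + 9) − 539 = -5w^3 - 3w^2 + 4w - 530 = (w + 5)(-5w^2 + 22w - 106).
So |(-5w^3 - 3w^2 + 4w + 9) − 539| = |w + 5|·|-5w^2 + 22w - 106|.
Assume first that |w + 5| < 1, so |w| < 6. Then |-5w^2 + 22w - 106| ≤ 5·6^2 + 22·6 + 106 = 418.
Hence |(-5w^3 - 3w^2 + 4w + 9) − 539| ≤ 418|w + 5| < ε provided |w + 5| < ε/418.
Choosing δ = min(1, ε/418) ensures both conditions, hence |(-5w^3 - 3w^2 + 4w + 9) − 539| < ε.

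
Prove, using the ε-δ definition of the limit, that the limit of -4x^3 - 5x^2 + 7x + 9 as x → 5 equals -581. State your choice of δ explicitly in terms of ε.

Let ε > 0 be given. We want δ > 0 such that 0 < |x − 5| < δ implies |(-4x^3 - 5x^2 + 7x + 9) + 581| < ε.
(-4x^3 - 5x^2 + 7x + 9) + 581 = -4x^3 - 5x^2 + 7x + 590 = (x − 5)(-4x^2 - 25x - 118).
So |(-4x^3 - 5x^2 + 7x + 9) + 581| = |x − 5|·|-4x^2 - 25x - 118|.
Assume first that |x − 5| < 1, so |x| < 6. Then |-4x^2 - 25x - 118| ≤ 4·6^2 + 25·6 + 118 = 412.
Hence |(-4x^3 - 5x^2 + 7x + 9) + 581| ≤ 412|x − 5| < ε provided |x − 5| < ε/412.
Choosing δ = min(1, ε/412) ensures both conditions, hence |(-4x^3 - 5x^2 + 7x + 9) + 581| < ε.

δ = min(1, ε/412)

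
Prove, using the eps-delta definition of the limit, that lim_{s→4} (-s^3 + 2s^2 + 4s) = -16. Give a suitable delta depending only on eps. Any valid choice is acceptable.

Let eps > 0. We want delta > 0 such that 0 < |s − 4| < delta implies |(-s^3 + 2s^2 + 4s) + 16| < eps.
(-s^3 + 2s^2 + 4s) + 16 = -s^3 + 2s^2 + 4s + 16 = (s − 4)(-s^2 - 2s - 4).
So |(-s^3 + 2s^2 + 4s) + 16| = |s − 4|·|-s^2 - 2s - 4|.
Assume first that |s − 4| < 1, so |s| < 5. Then |-s^2 - 2s - 4| ≤ 5^2 + 2·5 + 4 = 39.
Hence |(-s^3 + 2s^2 + 4s) + 16| ≤ 39|s − 4| < eps provided |s − 4| < eps/39.
Choosing delta = min(1, eps/39) ensures both conditions, hence |(-s^3 + 2s^2 + 4s) + 16| < eps.

delta = min(1, eps/39)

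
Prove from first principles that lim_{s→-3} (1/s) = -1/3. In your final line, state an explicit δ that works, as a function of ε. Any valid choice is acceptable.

δ = min(3/2, (9/2)ε)

Let ε > 0 be given. We seek δ > 0 such that 0 < |s + 3| < δ implies |1/s + 1/3| < ε.
|1/s + 1/3| = |-3 − s|/(3·|s|) = |s + 3|/(3|s|).
Require δ ≤ 3/2 so that |s| > 3 − 3/2 = 3/2, hence 3|s| > 9/2.
Then |1/s + 1/3| < |s + 3|/(9/2), which is < ε when |s + 3| < (9/2)ε.
Take δ = min(3/2, (9/2)ε). Then 0 < |s + 3| < δ gives both |s + 3| < 3/2 and |s + 3| < (9/2)ε, so |1/s + 1/3| < ε.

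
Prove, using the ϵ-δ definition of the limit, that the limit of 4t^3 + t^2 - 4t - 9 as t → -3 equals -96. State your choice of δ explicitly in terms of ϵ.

Let ϵ > 0. We want δ > 0 such that 0 < |t + 3| < δ implies |(4t^3 + t^2 - 4t - 9) + 96| < ϵ.
(4t^3 + t^2 - 4t - 9) + 96 = 4t^3 + t^2 - 4t + 87 = (t + 3)(4t^2 - 11t + 29).
So |(4t^3 + t^2 - 4t - 9) + 96| = |t + 3|·|4t^2 - 11t + 29|.
Assume first that |t + 3| < 2, so |t| < 5. Then |4t^2 - 11t + 29| ≤ 4·5^2 + 11·5 + 29 = 184.
Hence |(4t^3 + t^2 - 4t - 9) + 96| ≤ 184|t + 3| < ϵ provided |t + 3| < ϵ/184.
Take δ = min(2, ϵ/184). Then 0 < |t + 3| < δ gives both |t + 3| < 2 and |t + 3| < ϵ/184, so |(4t^3 + t^2 - 4t - 9) + 96| < ϵ.

δ = min(2, ϵ/184)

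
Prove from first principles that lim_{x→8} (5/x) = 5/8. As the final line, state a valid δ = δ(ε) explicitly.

Let ε > 0 be given. We seek δ > 0 such that 0 < |x − 8| < δ implies |5/x − (5/8)| < ε.
|5/x − (5/8)| = 5·|8 − x|/(8·|x|) = 5|x − 8|/(8|x|).
Restrict δ ≤ 4. Then |x − 8| < 4 gives |x| > 4, so 8|x| > 32.
Then |5/x − (5/8)| < 5|x − 8|/32, which is < ε when |x − 8| < (32/5)ε.
Take δ = min(4, (32/5)ε). Then 0 < |x − 8| < δ gives both |x − 8| < 4 and |x − 8| < (32/5)ε, so |5/x − (5/8)| < ε.

δ = min(4, (32/5)ε)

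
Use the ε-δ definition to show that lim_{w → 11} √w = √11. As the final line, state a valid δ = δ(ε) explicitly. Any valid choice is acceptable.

δ = min(11, √11·ε)

Fix ε > 0. We want δ > 0 such that 0 < |w − 11| < δ implies |√w − √11| < ε.
Multiplying by the conjugate, |√w − √11| = |w − 11|/(√w + √11).
Restrict δ ≤ 11 so that |w − 11| < 11 forces w > 0, and then √w + √11 > √11.
Hence |√w − √11| < |w − 11|/√11, which is < ε once |w − 11| < √11·ε.
Take δ = min(11, √11·ε). If 0 < |w − 11| < δ then w > 0 and |√w − √11| < |w − 11|/√11 < ε.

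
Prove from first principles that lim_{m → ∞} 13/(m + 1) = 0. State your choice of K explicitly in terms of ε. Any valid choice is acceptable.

Fix ε > 0. For m ≥ 1, |13/(m + 1) − 0| = 13/(m + 1) ≤ 13/m.
We need 13/m < ε, i.e. m > 13/ε.
Take K = 13/ε. If m > K then |13/(m + 1)| ≤ 13/m < ε.

K = 13/ε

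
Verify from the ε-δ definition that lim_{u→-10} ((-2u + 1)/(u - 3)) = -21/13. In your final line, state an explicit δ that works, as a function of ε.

δ = min(13/2, (169/10)ε)

Let ε > 0 be given. We want δ > 0 with 0 < |u + 10| < δ ⇒ |(-2u + 1)/(u - 3) + 21/13| < ε.
Combining over a common denominator, (-2u + 1)/(u - 3) + 21/13 = [(-2u + 1)·(-13) − 21·(u - 3)] / [(-13)·(u - 3)] = 5(u + 10) / ((-13)(u - 3)).
So |(-2u + 1)/(u - 3) + 21/13| = 5|u + 10| / (13·|u − 3|).
Restrict δ ≤ 13/2. Then |u + 10| < 13/2 gives |u − 3| = |(u + 10) + (-13)| ≥ 13 − 13/2 = 13/2.
Hence |(-2u + 1)/(u - 3) + 21/13| < 5|u + 10|/(13·(13/2)) = (10/169)|u + 10|, which is < ε once |u + 10| < (169/10)ε.
Take δ = min(13/2, (169/10)ε). Then 0 < |u + 10| < δ forces both bounds, so |(-2u + 1)/(u - 3) + 21/13| < ε.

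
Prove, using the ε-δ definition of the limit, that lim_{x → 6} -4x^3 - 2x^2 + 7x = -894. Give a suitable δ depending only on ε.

δ = min(1, ε/527)

Fix ε > 0. We want δ > 0 such that 0 < |x − 6| < δ implies |(-4x^3 - 2x^2 + 7x) + 894| < ε.
(-4x^3 - 2x^2 + 7x) + 894 = -4x^3 - 2x^2 + 7x + 894 = (x − 6)(-4x^2 - 26x - 149).
So |(-4x^3 - 2x^2 + 7x) + 894| = |x − 6|·|-4x^2 - 26x - 149|.
Require δ ≤ 1. Then |x − 6| < 1 gives |x| < 7, and by the triangle inequality |-4x^2 - 26x - 149| ≤ 4·7^2 + 26·7 + 149 = 527.
Hence |(-4x^3 - 2x^2 + 7x) + 894| ≤ 527|x − 6| < ε provided |x − 6| < ε/527.
Choosing δ = min(1, ε/527) ensures both conditions, hence |(-4x^3 - 2x^2 + 7x) + 894| < ε.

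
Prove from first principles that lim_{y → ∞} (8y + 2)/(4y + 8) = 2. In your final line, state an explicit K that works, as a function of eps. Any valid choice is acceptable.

Let eps > 0. We seek K > 0 such that y > K implies |(8y + 2)/(4y + 8) − 2| < eps.
(8y + 2)/(4y + 8) − 2 = (4(8y + 2) − 8(4y + 8)) / (4(4y + 8)) = -56/(4(4y + 8)).
For y > 0 we have 4y + 8 > 4y, so |(8y + 2)/(4y + 8) − 2| = 56/(4(4y + 8)) < 56/(4·4y) = (7/2)/y.
Thus |(8y + 2)/(4y + 8) − 2| < eps whenever y > (7/2)/eps.
Take K = (7/2)/eps. If y > K then |(8y + 2)/(4y + 8) − 2| < (7/2)/y < eps.

K = (7/2)/eps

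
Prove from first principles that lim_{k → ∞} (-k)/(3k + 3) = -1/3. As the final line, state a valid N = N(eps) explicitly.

Let eps > 0. For k ≥ 1, |(-k)/(3k + 3) + 1/3| = |3|/(3(3k + 3)) = 3/(3(3k + 3)).
Since 3k + 3 ≥ 3k for k ≥ 1, this is ≤ 3/(3·3k) = (1/3)/k.
So |(-k)/(3k + 3) + 1/3| < eps whenever k > (1/3)/eps.
Take N = (1/3)/eps. If k > N then |(-k)/(3k + 3) + 1/3| ≤ (1/3)/k < eps.

N = (1/3)/eps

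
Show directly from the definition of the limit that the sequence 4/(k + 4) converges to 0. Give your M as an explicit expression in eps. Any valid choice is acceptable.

Let eps > 0. For k ≥ 1, |4/(k + 4) − 0| = 4/(k + 4) ≤ 4/k.
We need 4/k < eps, i.e. k > 4/eps.
Take M = 4/eps. If k > M then |4/(k + 4)| ≤ 4/k < eps.

M = 4/eps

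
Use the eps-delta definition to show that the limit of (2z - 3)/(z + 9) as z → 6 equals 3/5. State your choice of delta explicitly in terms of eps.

delta = min(15/2, (75/14)eps)

Let eps > 0. We want delta > 0 with 0 < |z − 6| < delta ⇒ |(2z - 3)/(z + 9) − (3/5)| < eps.
Combining over a common denominator, (2z - 3)/(z + 9) − (3/5) = [(2z - 3)·15 − 9·(z + 9)] / [15·(z + 9)] = 21(z − 6) / (15(z + 9)).
So |(2z - 3)/(z + 9) − (3/5)| = 21|z − 6| / (15·|z + 9|).
Require delta ≤ 15/2, so |z + 9| ≥ |15| − |z − 6| > 15 − 15/2 = 15/2.
Hence |(2z - 3)/(z + 9) − (3/5)| < 21|z − 6|/(15·(15/2)) = (14/75)|z − 6|, which is < eps once |z − 6| < (75/14)eps.
Take delta = min(15/2, (75/14)eps). Then 0 < |z − 6| < delta forces both bounds, so |(2z - 3)/(z + 9) − (3/5)| < eps.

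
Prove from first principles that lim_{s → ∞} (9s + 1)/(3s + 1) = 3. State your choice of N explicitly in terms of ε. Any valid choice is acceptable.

Let ε > 0. We seek N > 0 such that s > N implies |(9s + 1)/(3s + 1) − 3| < ε.
(9s + 1)/(3s + 1) − 3 = (3(9s + 1) − 9(3s + 1)) / (3(3s + 1)) = -6/(3(3s + 1)).
For s > 0 we have 3s + 1 > 3s, so |(9s + 1)/(3s + 1) − 3| = 6/(3(3s + 1)) < 6/(3·3s) = (2/3)/s.
Thus |(9s + 1)/(3s + 1) − 3| < ε whenever s > (2/3)/ε.
Take N = (2/3)/ε. If s > N then |(9s + 1)/(3s + 1) − 3| < (2/3)/s < ε.

N = (2/3)/ε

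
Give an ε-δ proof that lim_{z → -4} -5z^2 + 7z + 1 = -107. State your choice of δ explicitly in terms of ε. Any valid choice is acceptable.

Suppose ε > 0. We want δ > 0 such that 0 < |z + 4| < δ implies |(-5z^2 + 7z + 1) + 107| < ε.
(-5z^2 + 7z + 1) + 107 = -5z^2 + 7z + 108 = (z + 4)(-5z + 27).
So |(-5z^2 + 7z + 1) + 107| = |z + 4|·|-5z + 27|.
Require δ ≤ 2. Then |z + 4| < 2 gives |z| < 6, and by the triangle inequality |-5z + 27| ≤ 5·6 + 27 = 57.
Hence |(-5z^2 + 7z + 1) + 107| ≤ 57|z + 4| < ε provided |z + 4| < ε/57.
Take δ = min(2, ε/57). Then 0 < |z + 4| < δ gives both |z + 4| < 2 and |z + 4| < ε/57, so |(-5z^2 + 7z + 1) + 107| < ε.

δ = min(2, ε/57)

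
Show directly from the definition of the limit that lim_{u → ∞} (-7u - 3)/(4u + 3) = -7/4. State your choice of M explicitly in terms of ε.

M = (9/16)/ε

Let ε > 0. We seek M > 0 such that u > M implies |(-7u - 3)/(4u + 3) + 7/4| < ε.
(-7u - 3)/(4u + 3) + 7/4 = (4(-7u - 3) − (-7)(4u + 3)) / (4(4u + 3)) = 9/(4(4u + 3)).
For u > 0 we have 4u + 3 > 4u, so |(-7u - 3)/(4u + 3) + 7/4| = 9/(4(4u + 3)) < 9/(4·4u) = (9/16)/u.
Thus |(-7u - 3)/(4u + 3) + 7/4| < ε whenever u > (9/16)/ε.
Take M = (9/16)/ε. If u > M then |(-7u - 3)/(4u + 3) + 7/4| < (9/16)/u < ε.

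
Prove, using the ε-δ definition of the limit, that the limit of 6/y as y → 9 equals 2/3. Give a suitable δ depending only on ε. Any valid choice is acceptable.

δ = min(9/2, (27/4)ε)

Fix ε > 0. We seek δ > 0 such that 0 < |y − 9| < δ implies |6/y − (2/3)| < ε.
|6/y − (2/3)| = 6·|9 − y|/(9·|y|) = 6|y − 9|/(9|y|).
Restrict δ ≤ 9/2. Then |y − 9| < 9/2 gives |y| > 9/2, so 9|y| > 81/2.
Then |6/y − (2/3)| < 6|y − 9|/(81/2), which is < ε when |y − 9| < (27/4)ε.
Take δ = min(9/2, (27/4)ε). Then 0 < |y − 9| < δ gives both |y − 9| < 9/2 and |y − 9| < (27/4)ε, so |6/y − (2/3)| < ε.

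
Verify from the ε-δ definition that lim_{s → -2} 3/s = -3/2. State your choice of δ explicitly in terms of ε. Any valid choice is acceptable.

Suppose ε > 0. We seek δ > 0 such that 0 < |s + 2| < δ implies |3/s + 3/2| < ε.
|3/s + 3/2| = 3·|-2 − s|/(2·|s|) = 3|s + 2|/(2|s|).
Restrict δ ≤ 1. Then |s + 2| < 1 gives |s| > 1, so 2|s| > 2.
Then |3/s + 3/2| < 3|s + 2|/2, which is < ε when |s + 2| < (2/3)ε.
Take δ = min(1, (2/3)ε). Then 0 < |s + 2| < δ gives both |s + 2| < 1 and |s + 2| < (2/3)ε, so |3/s + 3/2| < ε.

δ = min(1, (2/3)ε)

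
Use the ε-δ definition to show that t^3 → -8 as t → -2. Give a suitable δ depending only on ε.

Fix ε > 0. We seek δ > 0 with 0 < |t + 2| < δ ⇒ |t^3 + 8| < ε.
Factor: t^3 + 8 = (t + 2)(t^2 - 2t + 4), so |t^3 + 8| = |t + 2|·|t^2 - 2t + 4|.
Impose δ ≤ 1 so that |t| < 3; then |t^2 - 2t + 4| ≤ 19.
Hence |t^3 + 8| ≤ 19|t + 2|, which is < ε once |t + 2| < ε/19.
Take δ = min(1, ε/19). If 0 < |t + 2| < δ then both bounds hold and |t^3 + 8| ≤ 19|t + 2| < 19·(ε/19) = ε.

δ = min(1, ε/19)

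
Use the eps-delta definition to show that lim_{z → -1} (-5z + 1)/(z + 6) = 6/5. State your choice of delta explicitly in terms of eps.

Let eps > 0 be given. We want delta > 0 with 0 < |z + 1| < delta ⇒ |(-5z + 1)/(z + 6) − (6/5)| < eps.
Combining over a common denominator, (-5z + 1)/(z + 6) − (6/5) = [(-5z + 1)·5 − 6·(z + 6)] / [5·(z + 6)] = -31(z + 1) / (5(z + 6)).
So |(-5z + 1)/(z + 6) − (6/5)| = 31|z + 1| / (5·|z + 6|).
Require delta ≤ 5/2, so |z + 6| ≥ |5| − |z + 1| > 5 − 5/2 = 5/2.
Hence |(-5z + 1)/(z + 6) − (6/5)| < 31|z + 1|/(5·(5/2)) = (62/25)|z + 1|, which is < eps once |z + 1| < (25/62)eps.
Take delta = min(5/2, (25/62)eps). Then 0 < |z + 1| < delta forces both bounds, so |(-5z + 1)/(z + 6) − (6/5)| < eps.

delta = min(5/2, (25/62)eps)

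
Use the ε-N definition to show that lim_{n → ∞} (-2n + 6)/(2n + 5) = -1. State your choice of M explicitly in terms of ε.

Fix ε > 0. For n ≥ 1, |(-2n + 6)/(2n + 5) + 1| = |22|/(2(2n + 5)) = 22/(2(2n + 5)).
Since 2n + 5 ≥ 2n for n ≥ 1, this is ≤ 22/(2·2n) = (11/2)/n.
So |(-2n + 6)/(2n + 5) + 1| < ε whenever n > (11/2)/ε.
Take M = (11/2)/ε. If n > M then |(-2n + 6)/(2n + 5) + 1| ≤ (11/2)/n < ε.

M = (11/2)/ε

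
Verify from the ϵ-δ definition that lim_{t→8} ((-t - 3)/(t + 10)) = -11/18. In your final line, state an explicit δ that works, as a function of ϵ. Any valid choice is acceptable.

δ = min(9, (162/7)ϵ)

Let ϵ > 0. We want δ > 0 with 0 < |t − 8| < δ ⇒ |(-t - 3)/(t + 10) + 11/18| < ϵ.
Combining over a common denominator, (-t - 3)/(t + 10) + 11/18 = [(-t - 3)·18 − (-11)·(t + 10)] / [18·(t + 10)] = -7(t − 8) / (18(t + 10)).
So |(-t - 3)/(t + 10) + 11/18| = 7|t − 8| / (18·|t + 10|).
Require δ ≤ 9, so |t + 10| ≥ |18| − |t − 8| > 18 − 9 = 9.
Hence |(-t - 3)/(t + 10) + 11/18| < 7|t − 8|/(18·9) = (7/162)|t − 8|, which is < ϵ once |t − 8| < (162/7)ϵ.
Take δ = min(9, (162/7)ϵ). Then 0 < |t − 8| < δ forces both bounds, so |(-t - 3)/(t + 10) + 11/18| < ϵ.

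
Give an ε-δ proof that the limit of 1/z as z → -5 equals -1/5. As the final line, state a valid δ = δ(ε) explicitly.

δ = min(5/2, (25/2)ε)

Fix ε > 0. We seek δ > 0 such that 0 < |z + 5| < δ implies |1/z + 1/5| < ε.
|1/z + 1/5| = |-5 − z|/(5·|z|) = |z + 5|/(5|z|).
Restrict δ ≤ 5/2. Then |z + 5| < 5/2 gives |z| > 5/2, so 5|z| > 25/2.
Then |1/z + 1/5| < |z + 5|/(25/2), which is < ε when |z + 5| < (25/2)ε.
Take δ = min(5/2, (25/2)ε). Then 0 < |z + 5| < δ gives both |z + 5| < 5/2 and |z + 5| < (25/2)ε, so |1/z + 1/5| < ε.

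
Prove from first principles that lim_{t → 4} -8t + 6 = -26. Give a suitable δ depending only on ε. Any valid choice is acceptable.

δ = ε/8

Fix ε > 0. We need δ > 0 so that 0 < |t − 4| < δ implies |(-8t + 6) + 26| < ε.
|(-8t + 6) + 26| = |-8t + 32| = 8|t − 4|.
So 8|t − 4| < ε exactly when |t − 4| < ε/8.
Take δ = ε/8. If 0 < |t − 4| < δ then |(-8t + 6) + 26| = 8|t − 4| < 8·(ε/8) = ε.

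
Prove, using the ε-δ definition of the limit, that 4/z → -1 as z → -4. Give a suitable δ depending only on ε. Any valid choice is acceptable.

Fix ε > 0. We seek δ > 0 such that 0 < |z + 4| < δ implies |4/z + 1| < ε.
|4/z + 1| = 4·|-4 − z|/(4·|z|) = 4|z + 4|/(4|z|).
Restrict δ ≤ 2. Then |z + 4| < 2 gives |z| > 2, so 4|z| > 8.
Then |4/z + 1| < 4|z + 4|/8, which is < ε when |z + 4| < 2ε.
Take δ = min(2, 2ε). Then 0 < |z + 4| < δ gives both |z + 4| < 2 and |z + 4| < 2ε, so |4/z + 1| < ε.

δ = min(2, 2ε)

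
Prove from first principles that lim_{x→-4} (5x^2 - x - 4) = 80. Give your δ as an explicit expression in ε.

δ = min(2, ε/51)

Let ε > 0 be given. We want δ > 0 such that 0 < |x + 4| < δ implies |(5x^2 - x - 4) − 80| < ε.
(5x^2 - x - 4) − 80 = 5x^2 - x - 84 = (x + 4)(5x - 21).
So |(5x^2 - x - 4) − 80| = |x + 4|·|5x - 21|.
Assume first that |x + 4| < 2, so |x| < 6. Then |5x - 21| ≤ 5·6 + 21 = 51.
Hence |(5x^2 - x - 4) − 80| ≤ 51|x + 4| < ε provided |x + 4| < ε/51.
Take δ = min(2, ε/51). Then 0 < |x + 4| < δ gives both |x + 4| < 2 and |x + 4| < ε/51, so |(5x^2 - x - 4) − 80| < ε.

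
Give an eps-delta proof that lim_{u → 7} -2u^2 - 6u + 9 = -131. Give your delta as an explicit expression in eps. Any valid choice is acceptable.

delta = min(2, eps/38)

Suppose eps > 0. We want delta > 0 such that 0 < |u − 7| < delta implies |(-2u^2 - 6u + 9) + 131| < eps.
(-2u^2 - 6u + 9) + 131 = -2u^2 - 6u + 140 = (u − 7)(-2u - 20).
So |(-2u^2 - 6u + 9) + 131| = |u − 7|·|-2u - 20|.
Require delta ≤ 2. Then |u − 7| < 2 gives |u| < 9, and by the triangle inequality |-2u - 20| ≤ 2·9 + 20 = 38.
Hence |(-2u^2 - 6u + 9) + 131| ≤ 38|u − 7| < eps provided |u − 7| < eps/38.
Choosing delta = min(2, eps/38) ensures both conditions, hence |(-2u^2 - 6u + 9) + 131| < eps.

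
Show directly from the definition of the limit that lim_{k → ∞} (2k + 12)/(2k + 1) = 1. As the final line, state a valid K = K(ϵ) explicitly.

K = (11/2)/ϵ

Fix ϵ > 0. For k ≥ 1, |(2k + 12)/(2k + 1) − 1| = |22|/(2(2k + 1)) = 22/(2(2k + 1)).
Since 2k + 1 ≥ 2k for k ≥ 1, this is ≤ 22/(2·2k) = (11/2)/k.
So |(2k + 12)/(2k + 1) − 1| < ϵ whenever k > (11/2)/ϵ.
Take K = (11/2)/ϵ. If k > K then |(2k + 12)/(2k + 1) − 1| ≤ (11/2)/k < ϵ.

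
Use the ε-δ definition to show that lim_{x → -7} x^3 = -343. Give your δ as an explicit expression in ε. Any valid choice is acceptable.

δ = min(1, ε/169)

Let ε > 0 be given. We seek δ > 0 with 0 < |x + 7| < δ ⇒ |x^3 + 343| < ε.
Factor: x^3 + 343 = (x + 7)(x^2 - 7x + 49), so |x^3 + 343| = |x + 7|·|x^2 - 7x + 49|.
Restrict δ ≤ 1. Then |x + 7| < 1 gives |x| < 8, so by the triangle inequality |x^2 - 7x + 49| ≤ 8^2 + 7·8 + 49 = 169.
Hence |x^3 + 343| ≤ 169|x + 7|, which is < ε once |x + 7| < ε/169.
Take δ = min(1, ε/169). If 0 < |x + 7| < δ then both bounds hold and |x^3 + 343| ≤ 169|x + 7| < 169·(ε/169) = ε.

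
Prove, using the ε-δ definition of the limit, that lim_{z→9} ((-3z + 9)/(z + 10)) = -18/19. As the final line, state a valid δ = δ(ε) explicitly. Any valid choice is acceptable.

Fix ε > 0. We want δ > 0 with 0 < |z − 9| < δ ⇒ |(-3z + 9)/(z + 10) + 18/19| < ε.
Combining over a common denominator, (-3z + 9)/(z + 10) + 18/19 = [(-3z + 9)·19 − (-18)·(z + 10)] / [19·(z + 10)] = -39(z − 9) / (19(z + 10)).
So |(-3z + 9)/(z + 10) + 18/19| = 39|z − 9| / (19·|z + 10|).
Restrict δ ≤ 19/2. Then |z − 9| < 19/2 gives |z + 10| = |(z − 9) + 19| ≥ 19 − 19/2 = 19/2.
Hence |(-3z + 9)/(z + 10) + 18/19| < 39|z − 9|/(19·(19/2)) = (78/361)|z − 9|, which is < ε once |z − 9| < (361/78)ε.
Take δ = min(19/2, (361/78)ε). Then 0 < |z − 9| < δ forces both bounds, so |(-3z + 9)/(z + 10) + 18/19| < ε.

δ = min(19/2, (361/78)ε)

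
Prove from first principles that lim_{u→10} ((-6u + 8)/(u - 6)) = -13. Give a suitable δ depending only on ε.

δ = min(2, (2/7)ε)

Suppose ε > 0. We want δ > 0 with 0 < |u − 10| < δ ⇒ |(-6u + 8)/(u - 6) + 13| < ε.
Combining over a common denominator, (-6u + 8)/(u - 6) + 13 = [(-6u + 8)·4 − (-52)·(u - 6)] / [4·(u - 6)] = 28(u − 10) / (4(u - 6)).
So |(-6u + 8)/(u - 6) + 13| = 28|u − 10| / (4·|u − 6|).
Require δ ≤ 2, so |u − 6| ≥ |4| − |u − 10| > 4 − 2 = 2.
Hence |(-6u + 8)/(u - 6) + 13| < 28|u − 10|/(4·2) = (7/2)|u − 10|, which is < ε once |u − 10| < (2/7)ε.
Take δ = min(2, (2/7)ε). Then 0 < |u − 10| < δ forces both bounds, so |(-6u + 8)/(u - 6) + 13| < ε.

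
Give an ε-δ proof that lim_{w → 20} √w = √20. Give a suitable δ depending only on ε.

Let ε > 0. We want δ > 0 such that 0 < |w − 20| < δ implies |√w − √20| < ε.
Rationalise: √w − √20 = (w − 20)/(√w + √20), so |√w − √20| = |w − 20|/(√w + √20).
Restrict δ ≤ 20 so that |w − 20| < 20 forces w > 0, and then √w + √20 > √20.
Hence |√w − √20| < |w − 20|/√20, which is < ε once |w − 20| < √20·ε.
Take δ = min(20, √20·ε). If 0 < |w − 20| < δ then w > 0 and |√w − √20| < |w − 20|/√20 < ε.

δ = min(20, √20·ε)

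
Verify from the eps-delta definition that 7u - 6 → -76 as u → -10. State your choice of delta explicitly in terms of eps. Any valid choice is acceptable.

delta = eps/7

Suppose eps > 0. We need delta > 0 so that 0 < |u + 10| < delta implies |(7u - 6) + 76| < eps.
|(7u - 6) + 76| = |7u + 70| = 7|u + 10|.
So 7|u + 10| < eps exactly when |u + 10| < eps/7.
Choosing delta = eps/7 gives |(7u - 6) + 76| = 7|u + 10| < eps whenever |u + 10| < delta.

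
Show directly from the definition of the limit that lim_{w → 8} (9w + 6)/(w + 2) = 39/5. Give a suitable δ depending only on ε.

Fix ε > 0. We want δ > 0 with 0 < |w − 8| < δ ⇒ |(9w + 6)/(w + 2) − (39/5)| < ε.
Combining over a common denominator, (9w + 6)/(w + 2) − (39/5) = [(9w + 6)·10 − 78·(w + 2)] / [10·(w + 2)] = 12(w − 8) / (10(w + 2)).
So |(9w + 6)/(w + 2) − (39/5)| = 12|w − 8| / (10·|w + 2|).
Restrict δ ≤ 5. Then |w − 8| < 5 gives |w + 2| = |(w − 8) + 10| ≥ 10 − 5 = 5.
Hence |(9w + 6)/(w + 2) − (39/5)| < 12|w − 8|/(10·5) = (6/25)|w − 8|, which is < ε once |w − 8| < (25/6)ε.
Take δ = min(5, (25/6)ε). Then 0 < |w − 8| < δ forces both bounds, so |(9w + 6)/(w + 2) − (39/5)| < ε.

δ = min(5, (25/6)ε)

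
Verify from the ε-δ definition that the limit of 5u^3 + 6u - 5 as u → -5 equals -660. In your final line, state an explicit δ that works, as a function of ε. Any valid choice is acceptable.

δ = min(1, ε/461)

Fix ε > 0. We want δ > 0 such that 0 < |u + 5| < δ implies |(5u^3 + 6u - 5) + 660| < ε.
(5u^3 + 6u - 5) + 660 = 5u^3 + 6u + 655 = (u + 5)(5u^2 - 25u + 131).
So |(5u^3 + 6u - 5) + 660| = |u + 5|·|5u^2 - 25u + 131|.
Require δ ≤ 1. Then |u + 5| < 1 gives |u| < 6, and by the triangle inequality |5u^2 - 25u + 131| ≤ 5·6^2 + 25·6 + 131 = 461.
Hence |(5u^3 + 6u - 5) + 660| ≤ 461|u + 5| < ε provided |u + 5| < ε/461.
Take δ = min(1, ε/461). Then 0 < |u + 5| < δ gives both |u + 5| < 1 and |u + 5| < ε/461, so |(5u^3 + 6u - 5) + 660| < ε.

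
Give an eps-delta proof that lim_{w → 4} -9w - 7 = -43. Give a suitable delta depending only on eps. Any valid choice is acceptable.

delta = eps/9

Suppose eps > 0. We need delta > 0 so that 0 < |w − 4| < delta implies |(-9w - 7) + 43| < eps.
Since (-9w - 7) + 43 = -9(w − 4), we have |(-9w - 7) + 43| = 9|w − 4|.
So 9|w − 4| < eps exactly when |w − 4| < eps/9.
Choosing delta = eps/9 gives |(-9w - 7) + 43| = 9|w − 4| < eps whenever |w − 4| < delta.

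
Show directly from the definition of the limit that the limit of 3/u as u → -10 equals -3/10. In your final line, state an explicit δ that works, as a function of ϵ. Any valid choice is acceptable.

δ = min(5, (50/3)ϵ)

Fix ϵ > 0. We seek δ > 0 such that 0 < |u + 10| < δ implies |3/u + 3/10| < ϵ.
|3/u + 3/10| = 3·|-10 − u|/(10·|u|) = 3|u + 10|/(10|u|).
Restrict δ ≤ 5. Then |u + 10| < 5 gives |u| > 5, so 10|u| > 50.
Then |3/u + 3/10| < 3|u + 10|/50, which is < ϵ when |u + 10| < (50/3)ϵ.
Take δ = min(5, (50/3)ϵ). Then 0 < |u + 10| < δ gives both |u + 10| < 5 and |u + 10| < (50/3)ϵ, so |3/u + 3/10| < ϵ.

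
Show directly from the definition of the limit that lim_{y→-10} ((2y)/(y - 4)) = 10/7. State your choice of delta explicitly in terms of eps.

delta = min(7, (49/4)eps)

Let eps > 0. We want delta > 0 with 0 < |y + 10| < delta ⇒ |(2y)/(y - 4) − (10/7)| < eps.
Combining over a common denominator, (2y)/(y - 4) − (10/7) = [(2y)·(-14) − (-20)·(y - 4)] / [(-14)·(y - 4)] = -8(y + 10) / ((-14)(y - 4)).
So |(2y)/(y - 4) − (10/7)| = 8|y + 10| / (14·|y − 4|).
Restrict delta ≤ 7. Then |y + 10| < 7 gives |y − 4| = |(y + 10) + (-14)| ≥ 14 − 7 = 7.
Hence |(2y)/(y - 4) − (10/7)| < 8|y + 10|/(14·7) = (4/49)|y + 10|, which is < eps once |y + 10| < (49/4)eps.
Take delta = min(7, (49/4)eps). Then 0 < |y + 10| < delta forces both bounds, so |(2y)/(y - 4) − (10/7)| < eps.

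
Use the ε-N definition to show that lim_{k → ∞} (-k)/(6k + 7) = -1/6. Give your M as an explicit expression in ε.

M = (7/36)/ε

Let ε > 0. For k ≥ 1, |(-k)/(6k + 7) + 1/6| = |7|/(6(6k + 7)) = 7/(6(6k + 7)).
Since 6k + 7 ≥ 6k for k ≥ 1, this is ≤ 7/(6·6k) = (7/36)/k.
So |(-k)/(6k + 7) + 1/6| < ε whenever k > (7/36)/ε.
Take M = (7/36)/ε. If k > M then |(-k)/(6k + 7) + 1/6| ≤ (7/36)/k < ε.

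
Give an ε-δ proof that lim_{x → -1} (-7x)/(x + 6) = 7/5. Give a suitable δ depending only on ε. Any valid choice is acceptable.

Let ε > 0. We want δ > 0 with 0 < |x + 1| < δ ⇒ |(-7x)/(x + 6) − (7/5)| < ε.
Combining over a common denominator, (-7x)/(x + 6) − (7/5) = [(-7x)·5 − 7·(x + 6)] / [5·(x + 6)] = -42(x + 1) / (5(x + 6)).
So |(-7x)/(x + 6) − (7/5)| = 42|x + 1| / (5·|x + 6|).
Require δ ≤ 5/2, so |x + 6| ≥ |5| − |x + 1| > 5 − 5/2 = 5/2.
Hence |(-7x)/(x + 6) − (7/5)| < 42|x + 1|/(5·(5/2)) = (84/25)|x + 1|, which is < ε once |x + 1| < (25/84)ε.
Take δ = min(5/2, (25/84)ε). Then 0 < |x + 1| < δ forces both bounds, so |(-7x)/(x + 6) − (7/5)| < ε.

δ = min(5/2, (25/84)ε)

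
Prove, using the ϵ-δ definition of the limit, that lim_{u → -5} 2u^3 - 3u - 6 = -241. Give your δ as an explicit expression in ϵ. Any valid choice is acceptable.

δ = min(1, ϵ/179)

Let ϵ > 0 be given. We want δ > 0 such that 0 < |u + 5| < δ implies |(2u^3 - 3u - 6) + 241| < ϵ.
(2u^3 - 3u - 6) + 241 = 2u^3 - 3u + 235 = (u + 5)(2u^2 - 10u + 47).
So |(2u^3 - 3u - 6) + 241| = |u + 5|·|2u^2 - 10u + 47|.
Assume first that |u + 5| < 1, so |u| < 6. Then |2u^2 - 10u + 47| ≤ 2·6^2 + 10·6 + 47 = 179.
Hence |(2u^3 - 3u - 6) + 241| ≤ 179|u + 5| < ϵ provided |u + 5| < ϵ/179.
Choosing δ = min(1, ϵ/179) ensures both conditions, hence |(2u^3 - 3u - 6) + 241| < ϵ.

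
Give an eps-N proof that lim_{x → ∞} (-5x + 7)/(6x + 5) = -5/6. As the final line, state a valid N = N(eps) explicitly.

Suppose eps > 0. We seek N > 0 such that x > N implies |(-5x + 7)/(6x + 5) + 5/6| < eps.
(-5x + 7)/(6x + 5) + 5/6 = (6(-5x + 7) − (-5)(6x + 5)) / (6(6x + 5)) = 67/(6(6x + 5)).
For x > 0 we have 6x + 5 > 6x, so |(-5x + 7)/(6x + 5) + 5/6| = 67/(6(6x + 5)) < 67/(6·6x) = (67/36)/x.
Thus |(-5x + 7)/(6x + 5) + 5/6| < eps whenever x > (67/36)/eps.
Take N = (67/36)/eps. If x > N then |(-5x + 7)/(6x + 5) + 5/6| < (67/36)/x < eps.

N = (67/36)/eps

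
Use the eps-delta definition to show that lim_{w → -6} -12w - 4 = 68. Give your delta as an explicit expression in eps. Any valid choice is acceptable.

delta = eps/12

Let eps > 0. We need delta > 0 so that 0 < |w + 6| < delta implies |(-12w - 4) − 68| < eps.
Since (-12w - 4) − 68 = -12(w + 6), we have |(-12w - 4) − 68| = 12|w + 6|.
Thus it suffices that |w + 6| < eps/12.
Choosing delta = eps/12 gives |(-12w - 4) − 68| = 12|w + 6| < eps whenever |w + 6| < delta.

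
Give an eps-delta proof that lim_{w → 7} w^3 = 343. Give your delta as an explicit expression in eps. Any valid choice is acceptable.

Let eps > 0. We seek delta > 0 with 0 < |w − 7| < delta ⇒ |w^3 − 343| < eps.
Factor: w^3 − 343 = (w − 7)(w^2 + 7w + 49), so |w^3 − 343| = |w − 7|·|w^2 + 7w + 49|.
Impose delta ≤ 2 so that |w| < 9; then |w^2 + 7w + 49| ≤ 193.
Hence |w^3 − 343| ≤ 193|w − 7|, which is < eps once |w − 7| < eps/193.
Take delta = min(2, eps/193). If 0 < |w − 7| < delta then both bounds hold and |w^3 − 343| ≤ 193|w − 7| < 193·(eps/193) = eps.

delta = min(2, eps/193)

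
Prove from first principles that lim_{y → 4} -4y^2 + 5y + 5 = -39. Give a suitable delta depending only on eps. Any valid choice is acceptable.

Suppose eps > 0. We want delta > 0 such that 0 < |y − 4| < delta implies |(-4y^2 + 5y + 5) + 39| < eps.
(-4y^2 + 5y + 5) + 39 = -4y^2 + 5y + 44 = (y − 4)(-4y - 11).
So |(-4y^2 + 5y + 5) + 39| = |y − 4|·|-4y - 11|.
Require delta ≤ 1. Then |y − 4| < 1 gives |y| < 5, and by the triangle inequality |-4y - 11| ≤ 4·5 + 11 = 31.
Hence |(-4y^2 + 5y + 5) + 39| ≤ 31|y − 4| < eps provided |y − 4| < eps/31.
Choosing delta = min(1, eps/31) ensures both conditions, hence |(-4y^2 + 5y + 5) + 39| < eps.

delta = min(1, eps/31)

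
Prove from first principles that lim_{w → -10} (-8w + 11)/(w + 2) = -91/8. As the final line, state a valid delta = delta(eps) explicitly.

delta = min(4, (32/27)eps)

Suppose eps > 0. We want delta > 0 with 0 < |w + 10| < delta ⇒ |(-8w + 11)/(w + 2) + 91/8| < eps.
Combining over a common denominator, (-8w + 11)/(w + 2) + 91/8 = [(-8w + 11)·(-8) − 91·(w + 2)] / [(-8)·(w + 2)] = -27(w + 10) / ((-8)(w + 2)).
So |(-8w + 11)/(w + 2) + 91/8| = 27|w + 10| / (8·|w + 2|).
Require delta ≤ 4, so |w + 2| ≥ |-8| − |w + 10| > 8 − 4 = 4.
Hence |(-8w + 11)/(w + 2) + 91/8| < 27|w + 10|/(8·4) = (27/32)|w + 10|, which is < eps once |w + 10| < (32/27)eps.
Take delta = min(4, (32/27)eps). Then 0 < |w + 10| < delta forces both bounds, so |(-8w + 11)/(w + 2) + 91/8| < eps.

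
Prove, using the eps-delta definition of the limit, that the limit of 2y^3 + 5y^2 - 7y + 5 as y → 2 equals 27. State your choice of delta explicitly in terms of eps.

delta = min(2, eps/79)

Let eps > 0. We want delta > 0 such that 0 < |y − 2| < delta implies |(2y^3 + 5y^2 - 7y + 5) − 27| < eps.
(2y^3 + 5y^2 - 7y + 5) − 27 = 2y^3 + 5y^2 - 7y - 22 = (y − 2)(2y^2 + 9y + 11).
So |(2y^3 + 5y^2 - 7y + 5) − 27| = |y − 2|·|2y^2 + 9y + 11|.
Require delta ≤ 2. Then |y − 2| < 2 gives |y| < 4, and by the triangle inequality |2y^2 + 9y + 11| ≤ 2·4^2 + 9·4 + 11 = 79.
Hence |(2y^3 + 5y^2 - 7y + 5) − 27| ≤ 79|y − 2| < eps provided |y − 2| < eps/79.
Take delta = min(2, eps/79). Then 0 < |y − 2| < delta gives both |y − 2| < 2 and |y − 2| < eps/79, so |(2y^3 + 5y^2 - 7y + 5) − 27| < eps.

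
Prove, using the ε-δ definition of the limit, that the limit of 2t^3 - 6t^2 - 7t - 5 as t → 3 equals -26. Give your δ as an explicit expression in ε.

Suppose ε > 0. We want δ > 0 such that 0 < |t − 3| < δ implies |(2t^3 - 6t^2 - 7t - 5) + 26| < ε.
(2t^3 - 6t^2 - 7t - 5) + 26 = 2t^3 - 6t^2 - 7t + 21 = (t − 3)(2t^2 - 7).
So |(2t^3 - 6t^2 - 7t - 5) + 26| = |t − 3|·|2t^2 - 7|.
Assume first that |t − 3| < 2, so |t| < 5. Then |2t^2 - 7| ≤ 2·5^2 + 7 = 57.
Hence |(2t^3 - 6t^2 - 7t - 5) + 26| ≤ 57|t − 3| < ε provided |t − 3| < ε/57.
Choosing δ = min(2, ε/57) ensures both conditions, hence |(2t^3 - 6t^2 - 7t - 5) + 26| < ε.

δ = min(2, ε/57)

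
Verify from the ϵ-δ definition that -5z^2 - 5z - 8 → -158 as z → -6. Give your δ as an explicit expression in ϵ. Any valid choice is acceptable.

Suppose ϵ > 0. We want δ > 0 such that 0 < |z + 6| < δ implies |(-5z^2 - 5z - 8) + 158| < ϵ.
(-5z^2 - 5z - 8) + 158 = -5z^2 - 5z + 150 = (z + 6)(-5z + 25).
So |(-5z^2 - 5z - 8) + 158| = |z + 6|·|-5z + 25|.
Assume first that |z + 6| < 1, so |z| < 7. Then |-5z + 25| ≤ 5·7 + 25 = 60.
Hence |(-5z^2 - 5z - 8) + 158| ≤ 60|z + 6| < ϵ provided |z + 6| < ϵ/60.
Take δ = min(1, ϵ/60). Then 0 < |z + 6| < δ gives both |z + 6| < 1 and |z + 6| < ϵ/60, so |(-5z^2 - 5z - 8) + 158| < ϵ.

δ = min(1, ϵ/60)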